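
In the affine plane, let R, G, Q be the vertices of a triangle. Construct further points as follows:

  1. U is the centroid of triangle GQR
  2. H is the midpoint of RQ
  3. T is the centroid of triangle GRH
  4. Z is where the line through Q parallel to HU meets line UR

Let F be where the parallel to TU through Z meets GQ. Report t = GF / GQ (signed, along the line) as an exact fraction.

t = 1/3

Work in coordinates with R = (0, 0), G = (1, 0), Q = (0, 1).
1. U is the centroid of triangle GQR ⇒ U = (1/3, 1/3)
2. H is the midpoint of RQ ⇒ H = (0, 1/2)
3. T is the centroid of triangle GRH ⇒ T = (1/3, 1/6)
4. Z is where the line through Q parallel to HU meets line UR ⇒ Z = (2/3, 2/3)
through Z parallel to TU: direction (0, 1/6); meets GQ at F = (2/3, 1/3)
F = G + t·(Q−G) with t = 1/3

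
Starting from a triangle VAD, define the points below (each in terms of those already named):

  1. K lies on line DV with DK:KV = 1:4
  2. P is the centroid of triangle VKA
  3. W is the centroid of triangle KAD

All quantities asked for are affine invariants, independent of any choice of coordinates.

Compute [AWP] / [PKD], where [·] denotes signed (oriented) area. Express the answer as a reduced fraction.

[AWP]:[PKD] = -10/3

Assign V = (0, 0), A = (1, 0), D = (0, 1) — the answer is frame-independent, so this choice is without loss of generality.
1. K lies on line DV with DK:KV = 1:4 ⇒ K = (0, 4/5)
2. P is the centroid of triangle VKA ⇒ P = (1/3, 4/15)
3. W is the centroid of triangle KAD ⇒ W = (1/3, 3/5)
2·[AWP] = 2/9, 2·[PKD] = -1/15
[AWP]:[PKD] = 2/9:-1/15 = -10/3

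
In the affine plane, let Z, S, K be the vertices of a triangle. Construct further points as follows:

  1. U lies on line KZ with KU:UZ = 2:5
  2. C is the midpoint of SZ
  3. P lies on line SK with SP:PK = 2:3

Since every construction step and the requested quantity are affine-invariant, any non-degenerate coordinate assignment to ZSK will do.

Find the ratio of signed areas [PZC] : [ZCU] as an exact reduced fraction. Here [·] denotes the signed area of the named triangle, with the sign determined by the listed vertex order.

Assign Z = (0, 0), S = (1, 0), K = (0, 1) — the answer is frame-independent, so this choice is without loss of generality.
1. U lies on line KZ with KU:UZ = 2:5 ⇒ U = (0, 5/7)
2. C is the midpoint of SZ ⇒ C = (1/2, 0)
3. P lies on line SK with SP:PK = 2:3 ⇒ P = (3/5, 2/5)
2·[PZC] = 1/5, 2·[ZCU] = 5/14
[PZC]:[ZCU] = 1/5:5/14 = 14/25

[PZC]:[ZCU] = 14/25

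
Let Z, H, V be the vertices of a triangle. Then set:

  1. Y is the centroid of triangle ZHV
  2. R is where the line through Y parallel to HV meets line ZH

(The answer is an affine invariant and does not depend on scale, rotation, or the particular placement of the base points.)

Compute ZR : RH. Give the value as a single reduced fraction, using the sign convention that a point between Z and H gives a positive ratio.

Assign Z = (0, 0), H = (1, 0), V = (0, 1) — the answer is frame-independent, so this choice is without loss of generality.
1. Y is the centroid of triangle ZHV ⇒ Y = (1/3, 1/3)
2. R is where the line through Y parallel to HV meets line ZH ⇒ R = (2/3, 0)
R = Z + t·(H−Z) with t = 2/3, so ZR:RH = t:(1−t) = 2/3:1/3

ZR:RH = 2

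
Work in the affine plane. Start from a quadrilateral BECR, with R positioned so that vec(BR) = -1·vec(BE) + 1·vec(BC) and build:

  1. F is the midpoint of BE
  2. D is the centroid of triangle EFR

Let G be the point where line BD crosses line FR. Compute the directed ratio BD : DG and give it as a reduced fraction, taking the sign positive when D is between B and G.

BD:DG = -4

Set B = (0, 0), E = (1, 0), C = (0, 1), R = (-1, 1); any affine frame gives the same invariant.
1. F is the midpoint of BE ⇒ F = (1/2, 0)
2. D is the centroid of triangle EFR ⇒ D = (1/6, 1/3)
line BD meets FR at G = (1/8, 1/4)
D = B + t·(G−B) with t = 4/3, so BD:DG = 4/3:-1/3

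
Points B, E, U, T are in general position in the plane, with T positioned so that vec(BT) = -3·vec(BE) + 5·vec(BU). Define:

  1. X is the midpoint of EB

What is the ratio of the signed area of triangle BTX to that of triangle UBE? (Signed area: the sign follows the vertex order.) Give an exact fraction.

[BTX]:[UBE] = -5/2

Work in coordinates with B = (0, 0), E = (1, 0), U = (0, 1), T = (-3, 5).
1. X is the midpoint of EB ⇒ X = (1/2, 0)
2·[BTX] = -5/2, 2·[UBE] = 1
[BTX]:[UBE] = -5/2:1 = -5/2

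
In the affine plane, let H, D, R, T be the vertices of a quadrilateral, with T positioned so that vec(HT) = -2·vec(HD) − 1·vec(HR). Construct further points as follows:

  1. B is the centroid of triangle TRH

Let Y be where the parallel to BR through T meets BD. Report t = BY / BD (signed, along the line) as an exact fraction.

t = -2/5

Assign H = (0, 0), D = (1, 0), R = (0, 1), T = (-2, -1) — the answer is frame-independent, so this choice is without loss of generality.
1. B is the centroid of triangle TRH ⇒ B = (-2/3, 0)
through T parallel to BR: direction (2/3, 1); meets BD at Y = (-4/3, 0)
Y = B + t·(D−B) with t = -2/5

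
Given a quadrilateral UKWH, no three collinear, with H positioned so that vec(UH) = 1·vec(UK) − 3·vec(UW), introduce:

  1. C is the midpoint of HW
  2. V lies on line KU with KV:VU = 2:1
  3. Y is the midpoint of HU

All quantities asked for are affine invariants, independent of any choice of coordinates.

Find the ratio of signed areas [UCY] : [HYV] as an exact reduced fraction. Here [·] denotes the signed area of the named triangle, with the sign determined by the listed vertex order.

[UCY]:[HYV] = 1/2

Assign U = (0, 0), K = (1, 0), W = (0, 1), H = (1, -3) — the answer is frame-independent, so this choice is without loss of generality.
1. C is the midpoint of HW ⇒ C = (1/2, -1)
2. V lies on line KU with KV:VU = 2:1 ⇒ V = (1/3, 0)
3. Y is the midpoint of HU ⇒ Y = (1/2, -3/2)
2·[UCY] = -1/4, 2·[HYV] = -1/2
[UCY]:[HYV] = -1/4:-1/2 = 1/2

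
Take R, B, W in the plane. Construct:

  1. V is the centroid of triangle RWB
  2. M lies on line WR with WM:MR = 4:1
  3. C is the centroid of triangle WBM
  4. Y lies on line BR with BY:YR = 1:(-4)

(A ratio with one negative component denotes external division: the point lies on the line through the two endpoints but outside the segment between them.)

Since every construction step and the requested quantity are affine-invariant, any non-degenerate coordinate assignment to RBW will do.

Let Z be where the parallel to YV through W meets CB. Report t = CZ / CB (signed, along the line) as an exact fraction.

t = -11/4

Work in coordinates with R = (0, 0), B = (1, 0), W = (0, 1).
1. V is the centroid of triangle RWB ⇒ V = (1/3, 1/3)
2. M lies on line WR with WM:MR = 4:1 ⇒ M = (0, 1/5)
3. C is the centroid of triangle WBM ⇒ C = (1/3, 2/5)
4. Y lies on line BR with BY:YR = 1:(-4) ⇒ Y = (4/3, 0)
through W parallel to YV: direction (-1, 1/3); meets CB at Z = (-3/2, 3/2)
Z = C + t·(B−C) with t = -11/4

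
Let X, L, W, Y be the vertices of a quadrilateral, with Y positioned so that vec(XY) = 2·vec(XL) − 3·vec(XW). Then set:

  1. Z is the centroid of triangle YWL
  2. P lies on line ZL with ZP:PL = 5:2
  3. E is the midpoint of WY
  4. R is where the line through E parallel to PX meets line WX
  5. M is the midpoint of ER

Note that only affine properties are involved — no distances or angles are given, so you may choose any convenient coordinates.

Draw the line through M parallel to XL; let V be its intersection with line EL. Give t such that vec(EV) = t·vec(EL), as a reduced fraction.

Assign X = (0, 0), L = (1, 0), W = (0, 1), Y = (2, -3) — the answer is frame-independent, so this choice is without loss of generality.
1. Z is the centroid of triangle YWL ⇒ Z = (1, -2/3)
2. P lies on line ZL with ZP:PL = 5:2 ⇒ P = (1, -4/21)
3. E is the midpoint of WY ⇒ E = (1, -1)
4. R is where the line through E parallel to PX meets line WX ⇒ R = (0, -17/21)
5. M is the midpoint of ER ⇒ M = (1/2, -19/21)
through M parallel to XL: direction (1, 0); meets EL at V = (1, -19/21)
V = E + t·(L−E) with t = 2/21

t = 2/21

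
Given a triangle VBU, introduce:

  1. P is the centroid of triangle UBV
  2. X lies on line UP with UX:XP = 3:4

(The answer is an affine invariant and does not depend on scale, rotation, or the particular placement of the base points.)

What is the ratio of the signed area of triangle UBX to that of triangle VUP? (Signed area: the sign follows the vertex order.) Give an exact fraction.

[UBX]:[VUP] = 3/7

Set V = (0, 0), B = (1, 0), U = (0, 1); any affine frame gives the same invariant.
1. P is the centroid of triangle UBV ⇒ P = (1/3, 1/3)
2. X lies on line UP with UX:XP = 3:4 ⇒ X = (1/7, 5/7)
2·[UBX] = -1/7, 2·[VUP] = -1/3
[UBX]:[VUP] = -1/7:-1/3 = 3/7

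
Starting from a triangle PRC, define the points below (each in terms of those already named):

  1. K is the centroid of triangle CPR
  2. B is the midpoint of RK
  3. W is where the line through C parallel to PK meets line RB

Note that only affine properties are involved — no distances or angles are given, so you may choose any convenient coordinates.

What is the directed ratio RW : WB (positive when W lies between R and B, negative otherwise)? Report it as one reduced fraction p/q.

RW:WB = -4/3

Set P = (0, 0), R = (1, 0), C = (0, 1); any affine frame gives the same invariant.
1. K is the centroid of triangle CPR ⇒ K = (1/3, 1/3)
2. B is the midpoint of RK ⇒ B = (2/3, 1/6)
3. W is where the line through C parallel to PK meets line RB ⇒ W = (-1/3, 2/3)
W = R + t·(B−R) with t = 4, so RW:WB = t:(1−t) = 4:-3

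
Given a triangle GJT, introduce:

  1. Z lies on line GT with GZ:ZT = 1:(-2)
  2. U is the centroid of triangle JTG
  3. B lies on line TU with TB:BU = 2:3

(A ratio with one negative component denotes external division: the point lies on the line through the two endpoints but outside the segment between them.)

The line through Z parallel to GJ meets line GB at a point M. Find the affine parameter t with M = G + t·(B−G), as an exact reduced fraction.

t = -15/11

Work in coordinates with G = (0, 0), J = (1, 0), T = (0, 1).
1. Z lies on line GT with GZ:ZT = 1:(-2) ⇒ Z = (0, -1)
2. U is the centroid of triangle JTG ⇒ U = (1/3, 1/3)
3. B lies on line TU with TB:BU = 2:3 ⇒ B = (2/15, 11/15)
through Z parallel to GJ: direction (1, 0); meets GB at M = (-2/11, -1)
M = G + t·(B−G) with t = -15/11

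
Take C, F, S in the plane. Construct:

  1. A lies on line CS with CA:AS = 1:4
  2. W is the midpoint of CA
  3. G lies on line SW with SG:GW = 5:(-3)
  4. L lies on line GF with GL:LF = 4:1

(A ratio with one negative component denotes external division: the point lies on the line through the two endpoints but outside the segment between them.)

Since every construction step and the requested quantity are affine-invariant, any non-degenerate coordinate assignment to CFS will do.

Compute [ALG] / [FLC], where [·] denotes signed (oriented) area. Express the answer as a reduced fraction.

Assign C = (0, 0), F = (1, 0), S = (0, 1) — the answer is frame-independent, so this choice is without loss of generality.
1. A lies on line CS with CA:AS = 1:4 ⇒ A = (0, 1/5)
2. W is the midpoint of CA ⇒ W = (0, 1/10)
3. G lies on line SW with SG:GW = 5:(-3) ⇒ G = (0, -5/4)
4. L lies on line GF with GL:LF = 4:1 ⇒ L = (4/5, -1/4)
2·[ALG] = -29/25, 2·[FLC] = -1/4
[ALG]:[FLC] = -29/25:-1/4 = 116/25

[ALG]:[FLC] = 116/25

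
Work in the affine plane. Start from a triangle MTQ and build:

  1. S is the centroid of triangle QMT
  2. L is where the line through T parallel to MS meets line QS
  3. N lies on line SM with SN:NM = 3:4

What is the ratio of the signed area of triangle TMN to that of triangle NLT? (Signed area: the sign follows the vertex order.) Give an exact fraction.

Assign M = (0, 0), T = (1, 0), Q = (0, 1) — the answer is frame-independent, so this choice is without loss of generality.
1. S is the centroid of triangle QMT ⇒ S = (1/3, 1/3)
2. L is where the line through T parallel to MS meets line QS ⇒ L = (2/3, -1/3)
3. N lies on line SM with SN:NM = 3:4 ⇒ N = (4/21, 4/21)
2·[TMN] = -4/21, 2·[NLT] = 1/3
[TMN]:[NLT] = -4/21:1/3 = -4/7

[TMN]:[NLT] = -4/7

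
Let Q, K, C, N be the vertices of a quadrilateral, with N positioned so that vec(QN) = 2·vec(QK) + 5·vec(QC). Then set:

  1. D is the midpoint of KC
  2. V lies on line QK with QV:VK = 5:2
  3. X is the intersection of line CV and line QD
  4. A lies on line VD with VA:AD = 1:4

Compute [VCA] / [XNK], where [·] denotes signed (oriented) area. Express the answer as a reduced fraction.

[VCA]:[XNK] = 3/350

Assign Q = (0, 0), K = (1, 0), C = (0, 1), N = (2, 5) — the answer is frame-independent, so this choice is without loss of generality.
1. D is the midpoint of KC ⇒ D = (1/2, 1/2)
2. V lies on line QK with QV:VK = 5:2 ⇒ V = (5/7, 0)
3. X is the intersection of line CV and line QD ⇒ X = (5/12, 5/12)
4. A lies on line VD with VA:AD = 1:4 ⇒ A = (47/70, 1/10)
2·[VCA] = -1/35, 2·[XNK] = -10/3
[VCA]:[XNK] = -1/35:-10/3 = 3/350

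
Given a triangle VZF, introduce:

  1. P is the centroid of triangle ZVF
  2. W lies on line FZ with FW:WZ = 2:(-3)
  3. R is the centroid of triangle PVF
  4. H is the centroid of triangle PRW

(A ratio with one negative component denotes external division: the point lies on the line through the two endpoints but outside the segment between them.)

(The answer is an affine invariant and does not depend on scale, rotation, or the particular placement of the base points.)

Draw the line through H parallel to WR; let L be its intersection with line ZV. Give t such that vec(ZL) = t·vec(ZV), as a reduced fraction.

t = 11/23

Assign V = (0, 0), Z = (1, 0), F = (0, 1) — the answer is frame-independent, so this choice is without loss of generality.
1. P is the centroid of triangle ZVF ⇒ P = (1/3, 1/3)
2. W lies on line FZ with FW:WZ = 2:(-3) ⇒ W = (-2, 3)
3. R is the centroid of triangle PVF ⇒ R = (1/9, 4/9)
4. H is the centroid of triangle PRW ⇒ H = (-14/27, 34/27)
through H parallel to WR: direction (19/9, -23/9); meets ZV at L = (12/23, 0)
L = Z + t·(V−Z) with t = 11/23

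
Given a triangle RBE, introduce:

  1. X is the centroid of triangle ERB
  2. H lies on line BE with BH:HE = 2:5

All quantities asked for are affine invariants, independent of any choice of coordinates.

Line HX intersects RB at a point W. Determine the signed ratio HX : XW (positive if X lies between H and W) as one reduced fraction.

HX:XW = -1/7

Choose coordinates R = (0, 0), B = (1, 0), E = (0, 1).
1. X is the centroid of triangle ERB ⇒ X = (1/3, 1/3)
2. H lies on line BE with BH:HE = 2:5 ⇒ H = (5/7, 2/7)
line HX meets RB at W = (3, 0)
X = H + t·(W−H) with t = -1/6, so HX:XW = -1/6:7/6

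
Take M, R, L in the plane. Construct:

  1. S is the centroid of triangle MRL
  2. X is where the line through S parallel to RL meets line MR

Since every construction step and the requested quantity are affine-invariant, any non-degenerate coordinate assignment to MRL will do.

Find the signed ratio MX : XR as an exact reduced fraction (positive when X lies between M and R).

Work in coordinates with M = (0, 0), R = (1, 0), L = (0, 1).
1. S is the centroid of triangle MRL ⇒ S = (1/3, 1/3)
2. X is where the line through S parallel to RL meets line MR ⇒ X = (2/3, 0)
X = M + t·(R−M) with t = 2/3, so MX:XR = t:(1−t) = 2/3:1/3

MX:XR = 2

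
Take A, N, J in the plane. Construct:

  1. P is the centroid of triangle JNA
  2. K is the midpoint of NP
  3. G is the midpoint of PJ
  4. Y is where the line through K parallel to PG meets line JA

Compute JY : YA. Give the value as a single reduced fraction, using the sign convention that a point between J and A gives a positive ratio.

JY:YA = -1/3

Work in coordinates with A = (0, 0), N = (1, 0), J = (0, 1).
1. P is the centroid of triangle JNA ⇒ P = (1/3, 1/3)
2. K is the midpoint of NP ⇒ K = (2/3, 1/6)
3. G is the midpoint of PJ ⇒ G = (1/6, 2/3)
4. Y is where the line through K parallel to PG meets line JA ⇒ Y = (0, 3/2)
Y = J + t·(A−J) with t = -1/2, so JY:YA = t:(1−t) = -1/2:3/2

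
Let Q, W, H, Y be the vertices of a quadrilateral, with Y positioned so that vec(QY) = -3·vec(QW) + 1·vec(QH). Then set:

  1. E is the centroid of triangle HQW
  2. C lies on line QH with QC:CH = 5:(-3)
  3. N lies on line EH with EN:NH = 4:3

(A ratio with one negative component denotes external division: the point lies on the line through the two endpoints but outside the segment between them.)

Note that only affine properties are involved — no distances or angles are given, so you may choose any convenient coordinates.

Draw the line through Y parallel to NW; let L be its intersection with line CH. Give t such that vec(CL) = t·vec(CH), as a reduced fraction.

t = 8/3

Assign Q = (0, 0), W = (1, 0), H = (0, 1), Y = (-3, 1) — the answer is frame-independent, so this choice is without loss of generality.
1. E is the centroid of triangle HQW ⇒ E = (1/3, 1/3)
2. C lies on line QH with QC:CH = 5:(-3) ⇒ C = (0, 5/2)
3. N lies on line EH with EN:NH = 4:3 ⇒ N = (1/7, 5/7)
through Y parallel to NW: direction (6/7, -5/7); meets CH at L = (0, -3/2)
L = C + t·(H−C) with t = 8/3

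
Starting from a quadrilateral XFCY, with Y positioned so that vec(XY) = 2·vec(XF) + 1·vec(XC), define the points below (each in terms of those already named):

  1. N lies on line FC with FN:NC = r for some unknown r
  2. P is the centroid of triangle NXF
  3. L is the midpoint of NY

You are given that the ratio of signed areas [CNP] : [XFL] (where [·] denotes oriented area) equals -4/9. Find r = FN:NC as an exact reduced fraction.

Choose coordinates X = (0, 0), F = (1, 0), C = (0, 1), Y = (2, 1).
1. With FN:NC = r, write λ = r/(r+1) so N = F + λ·(C−F); N is affine-linear in λ
2. P is the centroid of triangle NXF ⇒ P is an affine combination of earlier points and hence also affine-linear in λ
3. L is the midpoint of NY ⇒ L is an affine combination of earlier points and hence also affine-linear in λ
Every point depending on N is an affine combination of N and λ-independent points, so each such coordinate is linear in λ; the λ² term in each signed area is a multiple of (C−F)×(C−F) = 0, so 2·[CNP] and 2·[XFL] are each linear in λ. Evaluating at λ=0 and λ=1:
  2·[CNP] = 1/3·λ − 1/3,   2·[XFL] = 1/2·λ + 1/2
So [CNP]:[XFL] = (1/3·λ − 1/3) / (1/2·λ + 1/2). Setting this equal to -4/9:
  1/3·λ − 1/3 = -4/9·(1/2·λ + 1/2)  ⇒  λ = 1/5
Then r = λ/(1−λ) = (1/5)/(4/5) = 1/4. Check: with r = 1/4, N = (4/5, 1/5) and [CNP]:[XFL] = -4/9 as required.

r = 1/4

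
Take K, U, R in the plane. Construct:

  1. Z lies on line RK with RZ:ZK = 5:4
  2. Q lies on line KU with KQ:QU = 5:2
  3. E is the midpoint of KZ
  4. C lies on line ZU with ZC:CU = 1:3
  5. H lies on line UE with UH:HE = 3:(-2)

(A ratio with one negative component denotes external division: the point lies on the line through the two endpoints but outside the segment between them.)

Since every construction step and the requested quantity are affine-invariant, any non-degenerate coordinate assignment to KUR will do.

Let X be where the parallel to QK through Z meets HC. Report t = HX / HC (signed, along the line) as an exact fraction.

Set K = (0, 0), U = (1, 0), R = (0, 1); any affine frame gives the same invariant.
1. Z lies on line RK with RZ:ZK = 5:4 ⇒ Z = (0, 4/9)
2. Q lies on line KU with KQ:QU = 5:2 ⇒ Q = (5/7, 0)
3. E is the midpoint of KZ ⇒ E = (0, 2/9)
4. C lies on line ZU with ZC:CU = 1:3 ⇒ C = (1/4, 1/3)
5. H lies on line UE with UH:HE = 3:(-2) ⇒ H = (-2, 2/3)
through Z parallel to QK: direction (-5/7, 0); meets HC at X = (-1/2, 4/9)
X = H + t·(C−H) with t = 2/3

t = 2/3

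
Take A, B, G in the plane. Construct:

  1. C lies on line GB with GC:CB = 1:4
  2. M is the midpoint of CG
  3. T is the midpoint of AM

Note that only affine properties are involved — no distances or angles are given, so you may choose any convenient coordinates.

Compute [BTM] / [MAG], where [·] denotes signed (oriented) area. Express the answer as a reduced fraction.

Choose coordinates A = (0, 0), B = (1, 0), G = (0, 1).
1. C lies on line GB with GC:CB = 1:4 ⇒ C = (1/5, 4/5)
2. M is the midpoint of CG ⇒ M = (1/10, 9/10)
3. T is the midpoint of AM ⇒ T = (1/20, 9/20)
2·[BTM] = -9/20, 2·[MAG] = -1/10
[BTM]:[MAG] = -9/20:-1/10 = 9/2

[BTM]:[MAG] = 9/2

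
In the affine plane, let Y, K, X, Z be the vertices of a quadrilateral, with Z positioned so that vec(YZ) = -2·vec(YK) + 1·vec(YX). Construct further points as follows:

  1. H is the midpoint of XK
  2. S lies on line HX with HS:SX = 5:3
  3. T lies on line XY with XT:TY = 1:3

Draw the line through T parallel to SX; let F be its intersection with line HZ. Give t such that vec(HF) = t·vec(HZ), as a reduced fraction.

Choose coordinates Y = (0, 0), K = (1, 0), X = (0, 1), Z = (-2, 1).
1. H is the midpoint of XK ⇒ H = (1/2, 1/2)
2. S lies on line HX with HS:SX = 5:3 ⇒ S = (3/16, 13/16)
3. T lies on line XY with XT:TY = 1:3 ⇒ T = (0, 3/4)
through T parallel to SX: direction (-3/16, 3/16); meets HZ at F = (3/16, 9/16)
F = H + t·(Z−H) with t = 1/8

t = 1/8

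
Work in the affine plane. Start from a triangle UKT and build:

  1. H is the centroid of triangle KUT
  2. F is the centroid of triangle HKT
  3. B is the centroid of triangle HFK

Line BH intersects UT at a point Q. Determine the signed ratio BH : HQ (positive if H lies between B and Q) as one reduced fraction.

Work in coordinates with U = (0, 0), K = (1, 0), T = (0, 1).
1. H is the centroid of triangle KUT ⇒ H = (1/3, 1/3)
2. F is the centroid of triangle HKT ⇒ F = (4/9, 4/9)
3. B is the centroid of triangle HFK ⇒ B = (16/27, 7/27)
line BH meets UT at Q = (0, 3/7)
H = B + t·(Q−B) with t = 7/16, so BH:HQ = 7/16:9/16

BH:HQ = 7/9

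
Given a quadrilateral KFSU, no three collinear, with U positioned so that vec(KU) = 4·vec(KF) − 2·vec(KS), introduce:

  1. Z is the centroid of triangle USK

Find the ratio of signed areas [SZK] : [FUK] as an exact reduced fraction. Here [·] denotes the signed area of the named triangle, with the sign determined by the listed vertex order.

[SZK]:[FUK] = 2/3

Set K = (0, 0), F = (1, 0), S = (0, 1), U = (4, -2); any affine frame gives the same invariant.
1. Z is the centroid of triangle USK ⇒ Z = (4/3, -1/3)
2·[SZK] = -4/3, 2·[FUK] = -2
[SZK]:[FUK] = -4/3:-2 = 2/3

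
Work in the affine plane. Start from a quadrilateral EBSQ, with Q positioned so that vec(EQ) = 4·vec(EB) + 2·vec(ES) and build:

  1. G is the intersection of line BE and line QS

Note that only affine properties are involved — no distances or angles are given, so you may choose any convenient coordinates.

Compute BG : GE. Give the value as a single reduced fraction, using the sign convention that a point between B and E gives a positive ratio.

BG:GE = -5/4

Set E = (0, 0), B = (1, 0), S = (0, 1), Q = (4, 2); any affine frame gives the same invariant.
1. G is the intersection of line BE and line QS ⇒ G = (-4, 0)
G = B + t·(E−B) with t = 5, so BG:GE = t:(1−t) = 5:-4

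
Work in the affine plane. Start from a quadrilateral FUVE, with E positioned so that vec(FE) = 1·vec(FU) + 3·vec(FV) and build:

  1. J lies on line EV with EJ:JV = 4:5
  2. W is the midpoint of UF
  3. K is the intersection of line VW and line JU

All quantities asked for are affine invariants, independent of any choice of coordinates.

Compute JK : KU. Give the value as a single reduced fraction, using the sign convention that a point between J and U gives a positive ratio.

JK:KU = -20/9

Set F = (0, 0), U = (1, 0), V = (0, 1), E = (1, 3); any affine frame gives the same invariant.
1. J lies on line EV with EJ:JV = 4:5 ⇒ J = (5/9, 19/9)
2. W is the midpoint of UF ⇒ W = (1/2, 0)
3. K is the intersection of line VW and line JU ⇒ K = (15/11, -19/11)
K = J + t·(U−J) with t = 20/11, so JK:KU = t:(1−t) = 20/11:-9/11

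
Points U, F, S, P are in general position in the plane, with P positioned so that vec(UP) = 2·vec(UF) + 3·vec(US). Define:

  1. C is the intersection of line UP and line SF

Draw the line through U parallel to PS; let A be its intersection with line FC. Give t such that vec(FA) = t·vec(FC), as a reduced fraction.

Set U = (0, 0), F = (1, 0), S = (0, 1), P = (2, 3); any affine frame gives the same invariant.
1. C is the intersection of line UP and line SF ⇒ C = (2/5, 3/5)
through U parallel to PS: direction (-2, -2); meets FC at A = (1/2, 1/2)
A = F + t·(C−F) with t = 5/6

t = 5/6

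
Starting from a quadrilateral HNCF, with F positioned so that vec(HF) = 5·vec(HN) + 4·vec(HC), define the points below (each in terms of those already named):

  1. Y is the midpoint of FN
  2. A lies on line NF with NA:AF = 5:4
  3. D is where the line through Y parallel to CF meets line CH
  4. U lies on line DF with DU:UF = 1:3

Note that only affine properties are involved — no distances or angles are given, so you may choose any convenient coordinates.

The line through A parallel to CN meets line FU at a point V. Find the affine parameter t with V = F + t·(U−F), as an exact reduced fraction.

Set H = (0, 0), N = (1, 0), C = (0, 1), F = (5, 4); any affine frame gives the same invariant.
1. Y is the midpoint of FN ⇒ Y = (3, 2)
2. A lies on line NF with NA:AF = 5:4 ⇒ A = (29/9, 20/9)
3. D is where the line through Y parallel to CF meets line CH ⇒ D = (0, 1/5)
4. U lies on line DF with DU:UF = 1:3 ⇒ U = (5/4, 23/20)
through A parallel to CN: direction (1, -1); meets FU at V = (295/99, 244/99)
V = F + t·(U−F) with t = 160/297

t = 160/297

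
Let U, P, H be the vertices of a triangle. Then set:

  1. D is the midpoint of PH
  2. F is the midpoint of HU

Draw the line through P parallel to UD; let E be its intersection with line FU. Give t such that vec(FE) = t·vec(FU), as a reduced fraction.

t = 3

Choose coordinates U = (0, 0), P = (1, 0), H = (0, 1).
1. D is the midpoint of PH ⇒ D = (1/2, 1/2)
2. F is the midpoint of HU ⇒ F = (0, 1/2)
through P parallel to UD: direction (1/2, 1/2); meets FU at E = (0, -1)
E = F + t·(U−F) with t = 3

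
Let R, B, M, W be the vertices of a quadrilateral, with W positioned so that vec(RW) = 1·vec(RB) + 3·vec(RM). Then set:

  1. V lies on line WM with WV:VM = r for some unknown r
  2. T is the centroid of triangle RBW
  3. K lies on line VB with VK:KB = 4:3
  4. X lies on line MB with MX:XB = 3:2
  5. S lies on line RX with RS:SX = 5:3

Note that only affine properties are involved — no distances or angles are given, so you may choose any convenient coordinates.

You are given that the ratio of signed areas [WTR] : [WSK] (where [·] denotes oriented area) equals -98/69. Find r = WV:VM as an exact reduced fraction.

Set R = (0, 0), B = (1, 0), M = (0, 1), W = (1, 3); any affine frame gives the same invariant.
1. With WV:VM = r, write λ = r/(r+1) so V = W + λ·(M−W); V is affine-linear in λ
2. T is the centroid of triangle RBW ⇒ T = (2/3, 1)
3. K lies on line VB with VK:KB = 4:3 ⇒ K is an affine combination of earlier points and hence also affine-linear in λ
4. X lies on line MB with MX:XB = 3:2 ⇒ X = (3/5, 2/5)
5. S lies on line RX with RS:SX = 5:3 ⇒ S = (3/8, 1/4)
Every point depending on V is an affine combination of V and λ-independent points, so each such coordinate is linear in λ; the λ² term in each signed area is a multiple of (M−W)×(M−W) = 0, so 2·[WTR] and 2·[WSK] are each linear in λ. Evaluating at λ=0 and λ=1:
  2·[WTR] = -1,   2·[WSK] = -9/14·λ + 15/14
So [WTR]:[WSK] = (-1) / (-9/14·λ + 15/14). Setting this equal to -98/69:
  -1 = -98/69·(-9/14·λ + 15/14)  ⇒  λ = 4/7
Then r = λ/(1−λ) = (4/7)/(3/7) = 4/3. Check: with r = 4/3, V = (3/7, 13/7) and [WTR]:[WSK] = -98/69 as required.

r = 4/3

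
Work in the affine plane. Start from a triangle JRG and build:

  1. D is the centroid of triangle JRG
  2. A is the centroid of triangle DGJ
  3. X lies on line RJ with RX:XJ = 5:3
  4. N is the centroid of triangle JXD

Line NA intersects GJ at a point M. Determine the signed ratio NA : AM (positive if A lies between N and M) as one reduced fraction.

NA:AM = 9/8

Set J = (0, 0), R = (1, 0), G = (0, 1); any affine frame gives the same invariant.
1. D is the centroid of triangle JRG ⇒ D = (1/3, 1/3)
2. A is the centroid of triangle DGJ ⇒ A = (1/9, 4/9)
3. X lies on line RJ with RX:XJ = 5:3 ⇒ X = (3/8, 0)
4. N is the centroid of triangle JXD ⇒ N = (17/72, 1/9)
line NA meets GJ at M = (0, 20/27)
A = N + t·(M−N) with t = 9/17, so NA:AM = 9/17:8/17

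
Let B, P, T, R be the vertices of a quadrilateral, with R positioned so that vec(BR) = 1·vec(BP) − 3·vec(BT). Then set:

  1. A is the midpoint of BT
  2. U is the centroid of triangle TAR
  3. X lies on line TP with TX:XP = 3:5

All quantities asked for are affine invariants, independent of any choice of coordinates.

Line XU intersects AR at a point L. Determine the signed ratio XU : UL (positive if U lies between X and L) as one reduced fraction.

Work in coordinates with B = (0, 0), P = (1, 0), T = (0, 1), R = (1, -3).
1. A is the midpoint of BT ⇒ A = (0, 1/2)
2. U is the centroid of triangle TAR ⇒ U = (1/3, -1/2)
3. X lies on line TP with TX:XP = 3:5 ⇒ X = (3/8, 5/8)
line XU meets AR at L = (20/61, -79/122)
U = X + t·(L−X) with t = 61/69, so XU:UL = 61/69:8/69

XU:UL = 61/8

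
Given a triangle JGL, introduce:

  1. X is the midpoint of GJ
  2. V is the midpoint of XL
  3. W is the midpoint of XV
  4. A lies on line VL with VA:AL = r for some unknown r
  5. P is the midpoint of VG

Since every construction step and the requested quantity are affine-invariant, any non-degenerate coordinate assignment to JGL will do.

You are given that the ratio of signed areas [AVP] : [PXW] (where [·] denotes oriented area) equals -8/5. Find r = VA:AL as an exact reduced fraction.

Assign J = (0, 0), G = (1, 0), L = (0, 1) — the answer is frame-independent, so this choice is without loss of generality.
1. X is the midpoint of GJ ⇒ X = (1/2, 0)
2. V is the midpoint of XL ⇒ V = (1/4, 1/2)
3. W is the midpoint of XV ⇒ W = (3/8, 1/4)
4. With VA:AL = r, write λ = r/(r+1) so A = V + λ·(L−V); A is affine-linear in λ
5. P is the midpoint of VG ⇒ P = (5/8, 1/4)
Every point depending on A is an affine combination of A and λ-independent points, so each such coordinate is linear in λ; the λ² term in each signed area is a multiple of (L−V)×(L−V) = 0, so 2·[AVP] and 2·[PXW] are each linear in λ. Evaluating at λ=0 and λ=1:
  2·[AVP] = 1/8·λ,   2·[PXW] = -1/16
So [AVP]:[PXW] = (1/8·λ) / (-1/16). Setting this equal to -8/5:
  1/8·λ = -8/5·(-1/16)  ⇒  λ = 4/5
Then r = λ/(1−λ) = (4/5)/(1/5) = 4. Check: with r = 4, A = (1/20, 9/10) and [AVP]:[PXW] = -8/5 as required.

r = 4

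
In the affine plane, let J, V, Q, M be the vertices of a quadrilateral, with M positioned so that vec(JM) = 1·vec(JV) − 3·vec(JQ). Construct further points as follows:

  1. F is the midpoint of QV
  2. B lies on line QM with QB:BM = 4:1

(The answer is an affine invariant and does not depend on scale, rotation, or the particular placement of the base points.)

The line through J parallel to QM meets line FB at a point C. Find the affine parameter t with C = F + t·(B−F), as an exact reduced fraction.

t = 5/3

Set J = (0, 0), V = (1, 0), Q = (0, 1), M = (1, -3); any affine frame gives the same invariant.
1. F is the midpoint of QV ⇒ F = (1/2, 1/2)
2. B lies on line QM with QB:BM = 4:1 ⇒ B = (4/5, -11/5)
through J parallel to QM: direction (1, -4); meets FB at C = (1, -4)
C = F + t·(B−F) with t = 5/3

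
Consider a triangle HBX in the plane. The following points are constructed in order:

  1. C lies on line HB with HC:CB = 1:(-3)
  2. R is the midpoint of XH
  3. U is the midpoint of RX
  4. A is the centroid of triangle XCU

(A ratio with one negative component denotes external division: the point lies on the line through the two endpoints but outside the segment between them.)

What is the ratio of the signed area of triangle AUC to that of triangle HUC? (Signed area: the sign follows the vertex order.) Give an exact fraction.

Choose coordinates H = (0, 0), B = (1, 0), X = (0, 1).
1. C lies on line HB with HC:CB = 1:(-3) ⇒ C = (-1/2, 0)
2. R is the midpoint of XH ⇒ R = (0, 1/2)
3. U is the midpoint of RX ⇒ U = (0, 3/4)
4. A is the centroid of triangle XCU ⇒ A = (-1/6, 7/12)
2·[AUC] = -1/24, 2·[HUC] = 3/8
[AUC]:[HUC] = -1/24:3/8 = -1/9

[AUC]:[HUC] = -1/9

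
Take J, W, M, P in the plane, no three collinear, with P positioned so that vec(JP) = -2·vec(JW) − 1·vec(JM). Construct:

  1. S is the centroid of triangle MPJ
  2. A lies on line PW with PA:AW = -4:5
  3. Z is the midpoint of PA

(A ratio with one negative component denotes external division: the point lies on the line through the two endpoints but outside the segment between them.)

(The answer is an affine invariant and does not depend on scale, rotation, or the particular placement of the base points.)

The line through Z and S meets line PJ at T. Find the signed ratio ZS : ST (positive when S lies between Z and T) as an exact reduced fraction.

ZS:ST = 2

Choose coordinates J = (0, 0), W = (1, 0), M = (0, 1), P = (-2, -1).
1. S is the centroid of triangle MPJ ⇒ S = (-2/3, 0)
2. A lies on line PW with PA:AW = -4:5 ⇒ A = (-14, -5)
3. Z is the midpoint of PA ⇒ Z = (-8, -3)
line ZS meets PJ at T = (3, 3/2)
S = Z + t·(T−Z) with t = 2/3, so ZS:ST = 2/3:1/3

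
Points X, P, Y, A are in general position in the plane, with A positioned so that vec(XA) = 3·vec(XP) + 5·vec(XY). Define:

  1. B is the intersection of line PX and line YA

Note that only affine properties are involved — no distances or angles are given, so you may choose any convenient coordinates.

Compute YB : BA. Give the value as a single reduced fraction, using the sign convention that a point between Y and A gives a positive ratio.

YB:BA = -1/5

Set X = (0, 0), P = (1, 0), Y = (0, 1), A = (3, 5); any affine frame gives the same invariant.
1. B is the intersection of line PX and line YA ⇒ B = (-3/4, 0)
B = Y + t·(A−Y) with t = -1/4, so YB:BA = t:(1−t) = -1/4:5/4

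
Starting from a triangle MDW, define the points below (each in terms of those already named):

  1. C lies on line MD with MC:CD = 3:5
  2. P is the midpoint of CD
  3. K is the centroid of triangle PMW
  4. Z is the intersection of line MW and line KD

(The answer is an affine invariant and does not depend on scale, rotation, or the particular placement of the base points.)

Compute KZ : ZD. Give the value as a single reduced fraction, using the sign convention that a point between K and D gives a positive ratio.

Assign M = (0, 0), D = (1, 0), W = (0, 1) — the answer is frame-independent, so this choice is without loss of generality.
1. C lies on line MD with MC:CD = 3:5 ⇒ C = (3/8, 0)
2. P is the midpoint of CD ⇒ P = (11/16, 0)
3. K is the centroid of triangle PMW ⇒ K = (11/48, 1/3)
4. Z is the intersection of line MW and line KD ⇒ Z = (0, 16/37)
Z = K + t·(D−K) with t = -11/37, so KZ:ZD = t:(1−t) = -11/37:48/37

KZ:ZD = -11/48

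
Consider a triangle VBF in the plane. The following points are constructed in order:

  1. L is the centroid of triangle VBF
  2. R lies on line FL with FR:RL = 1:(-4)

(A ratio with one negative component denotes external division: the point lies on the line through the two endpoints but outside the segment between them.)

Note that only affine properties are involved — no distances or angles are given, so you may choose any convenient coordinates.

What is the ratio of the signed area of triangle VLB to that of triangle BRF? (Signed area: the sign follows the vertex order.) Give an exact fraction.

Assign V = (0, 0), B = (1, 0), F = (0, 1) — the answer is frame-independent, so this choice is without loss of generality.
1. L is the centroid of triangle VBF ⇒ L = (1/3, 1/3)
2. R lies on line FL with FR:RL = 1:(-4) ⇒ R = (-1/9, 11/9)
2·[VLB] = -1/3, 2·[BRF] = 1/9
[VLB]:[BRF] = -1/3:1/9 = -3

[VLB]:[BRF] = -3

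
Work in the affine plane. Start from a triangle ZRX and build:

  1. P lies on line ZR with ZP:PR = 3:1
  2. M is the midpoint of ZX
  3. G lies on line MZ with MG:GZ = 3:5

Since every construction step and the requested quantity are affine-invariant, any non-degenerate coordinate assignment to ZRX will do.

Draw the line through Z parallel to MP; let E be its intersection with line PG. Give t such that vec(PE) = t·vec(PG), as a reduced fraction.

Work in coordinates with Z = (0, 0), R = (1, 0), X = (0, 1).
1. P lies on line ZR with ZP:PR = 3:1 ⇒ P = (3/4, 0)
2. M is the midpoint of ZX ⇒ M = (0, 1/2)
3. G lies on line MZ with MG:GZ = 3:5 ⇒ G = (0, 5/16)
through Z parallel to MP: direction (3/4, -1/2); meets PG at E = (-5/4, 5/6)
E = P + t·(G−P) with t = 8/3

t = 8/3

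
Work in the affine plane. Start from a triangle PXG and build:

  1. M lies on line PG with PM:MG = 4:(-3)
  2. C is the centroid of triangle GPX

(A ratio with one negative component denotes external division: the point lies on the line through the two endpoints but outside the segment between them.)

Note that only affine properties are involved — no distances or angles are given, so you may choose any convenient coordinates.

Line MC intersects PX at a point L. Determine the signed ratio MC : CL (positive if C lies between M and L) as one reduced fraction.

MC:CL = 11

Choose coordinates P = (0, 0), X = (1, 0), G = (0, 1).
1. M lies on line PG with PM:MG = 4:(-3) ⇒ M = (0, 4)
2. C is the centroid of triangle GPX ⇒ C = (1/3, 1/3)
line MC meets PX at L = (4/11, 0)
C = M + t·(L−M) with t = 11/12, so MC:CL = 11/12:1/12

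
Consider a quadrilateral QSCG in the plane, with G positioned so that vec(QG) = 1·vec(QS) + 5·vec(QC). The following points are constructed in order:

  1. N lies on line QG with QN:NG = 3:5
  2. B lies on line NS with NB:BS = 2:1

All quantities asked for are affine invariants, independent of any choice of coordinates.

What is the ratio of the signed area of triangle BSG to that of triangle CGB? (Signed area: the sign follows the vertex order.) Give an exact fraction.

Set Q = (0, 0), S = (1, 0), C = (0, 1), G = (1, 5); any affine frame gives the same invariant.
1. N lies on line QG with QN:NG = 3:5 ⇒ N = (3/8, 15/8)
2. B lies on line NS with NB:BS = 2:1 ⇒ B = (19/24, 5/8)
2·[BSG] = 25/24, 2·[CGB] = -85/24
[BSG]:[CGB] = 25/24:-85/24 = -5/17

[BSG]:[CGB] = -5/17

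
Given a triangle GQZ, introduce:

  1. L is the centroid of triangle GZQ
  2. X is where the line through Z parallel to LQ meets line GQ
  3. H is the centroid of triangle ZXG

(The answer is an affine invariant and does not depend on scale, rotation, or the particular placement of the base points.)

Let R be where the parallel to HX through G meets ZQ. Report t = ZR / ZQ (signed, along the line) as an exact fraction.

t = 4/3

Set G = (0, 0), Q = (1, 0), Z = (0, 1); any affine frame gives the same invariant.
1. L is the centroid of triangle GZQ ⇒ L = (1/3, 1/3)
2. X is where the line through Z parallel to LQ meets line GQ ⇒ X = (2, 0)
3. H is the centroid of triangle ZXG ⇒ H = (2/3, 1/3)
through G parallel to HX: direction (4/3, -1/3); meets ZQ at R = (4/3, -1/3)
R = Z + t·(Q−Z) with t = 4/3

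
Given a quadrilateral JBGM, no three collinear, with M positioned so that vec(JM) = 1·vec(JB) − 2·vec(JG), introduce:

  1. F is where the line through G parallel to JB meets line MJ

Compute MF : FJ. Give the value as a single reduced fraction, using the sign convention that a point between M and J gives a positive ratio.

MF:FJ = -3

Set J = (0, 0), B = (1, 0), G = (0, 1), M = (1, -2); any affine frame gives the same invariant.
1. F is where the line through G parallel to JB meets line MJ ⇒ F = (-1/2, 1)
F = M + t·(J−M) with t = 3/2, so MF:FJ = t:(1−t) = 3/2:-1/2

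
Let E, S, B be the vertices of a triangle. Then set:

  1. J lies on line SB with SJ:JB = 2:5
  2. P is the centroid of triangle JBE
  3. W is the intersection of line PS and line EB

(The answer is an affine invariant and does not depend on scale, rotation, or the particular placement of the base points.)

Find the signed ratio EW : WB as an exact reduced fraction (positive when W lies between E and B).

Assign E = (0, 0), S = (1, 0), B = (0, 1) — the answer is frame-independent, so this choice is without loss of generality.
1. J lies on line SB with SJ:JB = 2:5 ⇒ J = (5/7, 2/7)
2. P is the centroid of triangle JBE ⇒ P = (5/21, 3/7)
3. W is the intersection of line PS and line EB ⇒ W = (0, 9/16)
W = E + t·(B−E) with t = 9/16, so EW:WB = t:(1−t) = 9/16:7/16

EW:WB = 9/7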